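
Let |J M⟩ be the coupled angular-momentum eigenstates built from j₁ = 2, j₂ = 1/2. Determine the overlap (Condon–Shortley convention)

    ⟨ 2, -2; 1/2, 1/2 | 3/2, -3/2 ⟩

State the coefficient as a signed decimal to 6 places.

j₁+j₂−J=1  J+j₁−j₂=3  J−j₁+j₂=0  j₁+j₂+J+1=5
(j₁±m₁, j₂±m₂, J±M) = (0,4,1,0,0,3)
P² = 144/5
sum k=1..1:
  [1] −1/6 = -1/6
S = -1/6
C² = P²·S² = 4/5 ; C = -0.894427

−√(4/5) = -0.894427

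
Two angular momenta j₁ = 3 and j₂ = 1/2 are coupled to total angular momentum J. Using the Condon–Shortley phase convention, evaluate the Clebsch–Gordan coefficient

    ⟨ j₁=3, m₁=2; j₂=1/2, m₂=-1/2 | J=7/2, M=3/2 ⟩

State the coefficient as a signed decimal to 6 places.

triangle: 0!*6!*1!/8! = 720/40320
(j±m)!: 5!*1!*0!*1!*5!*2! = 28800
prefactor² = (2J+1)*Δ*N² = 28800/7
  k=0: +1/(0!*0!*1!*0!*5!*1!) = 1/120
Σ = 1/120  ⇒  CG² = 28800/7*1/120² = 2/7
CG = +√(2/7) = +0.534522

+0.534522  (= +√(2/7))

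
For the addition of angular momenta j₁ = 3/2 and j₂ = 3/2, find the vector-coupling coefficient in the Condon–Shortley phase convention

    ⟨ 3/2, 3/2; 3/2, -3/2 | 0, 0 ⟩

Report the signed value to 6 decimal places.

j₁+j₂−J=3  J+j₁−j₂=0  J−j₁+j₂=0  j₁+j₂+J+1=4
(j₁±m₁, j₂±m₂, J±M) = (3,0,0,3,0,0)
P² = 9
sum k=0..0:
  [0] +1/6 = 1/6
S = 1/6
C² = P²·S² = 1/4 ; C = +0.500000

+√(1/4) = +0.500000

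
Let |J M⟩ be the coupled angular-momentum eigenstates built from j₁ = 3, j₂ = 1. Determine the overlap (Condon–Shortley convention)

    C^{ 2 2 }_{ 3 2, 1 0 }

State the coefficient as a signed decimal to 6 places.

-0.487950

√[5·2!4!0!/7! · 5!1!1!1!4!0!] = √(960/7)
  +(−1)^1/∏(1,1,0,0,4,0)! = -1/24  (running -1/24)
⟨..|..⟩ = √(960/7)·(-1/24) = -0.487950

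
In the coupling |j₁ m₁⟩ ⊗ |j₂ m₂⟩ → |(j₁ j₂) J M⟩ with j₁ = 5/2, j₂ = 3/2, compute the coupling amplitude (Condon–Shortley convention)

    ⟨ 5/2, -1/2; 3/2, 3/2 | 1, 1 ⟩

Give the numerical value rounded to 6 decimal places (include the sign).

-0.223607

√[3·3!2!0!/6! · 2!3!3!0!2!0!] = √(36/5)
  +(−1)^3/∏(3,0,0,0,2,0)! = -1/12  (running -1/12)
⟨..|..⟩ = √(36/5)·(-1/12) = -0.223607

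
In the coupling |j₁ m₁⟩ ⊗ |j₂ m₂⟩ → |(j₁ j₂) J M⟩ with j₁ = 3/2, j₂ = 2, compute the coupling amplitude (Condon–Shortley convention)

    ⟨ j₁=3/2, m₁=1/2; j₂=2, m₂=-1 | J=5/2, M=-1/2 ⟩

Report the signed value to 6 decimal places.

+√(5/14) = +0.597614

triangle: 1!×2!×3!/7! = 12/5040
(j±m)!: 2!×1!×1!×3!×2!×3! = 144
prefactor² = (2J+1)×Δ×N² = 72/35
  k=0: +1/(0!×1!×1!×1!×1!×2!) = 1/2
  k=1: −1/(1!×0!×0!×0!×2!×3!) = -1/12
Σ = 5/12  ⇒  CG² = 72/35×5/12² = 5/14
CG = +√(5/14) = +0.597614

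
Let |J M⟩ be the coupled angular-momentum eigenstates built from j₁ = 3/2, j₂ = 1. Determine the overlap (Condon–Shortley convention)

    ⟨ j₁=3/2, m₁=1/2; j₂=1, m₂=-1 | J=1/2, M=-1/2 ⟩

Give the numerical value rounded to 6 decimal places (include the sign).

+0.408248  (= +√(1/6))

√[2·2!1!0!/4! · 2!1!0!2!0!1!] = √(2/3)
  +(−1)^0/∏(0,2,1,0,0,0)! = 1/2  (running 1/2)
⟨..|..⟩ = √(2/3)·(1/2) = +0.408248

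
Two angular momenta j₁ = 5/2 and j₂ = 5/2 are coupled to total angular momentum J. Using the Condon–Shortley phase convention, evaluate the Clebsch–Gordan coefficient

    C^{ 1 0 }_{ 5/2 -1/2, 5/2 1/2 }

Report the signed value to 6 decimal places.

triangle: 4!*1!*1!/7! = 24/5040
(j±m)!: 2!*3!*3!*2!*1!*1! = 144
prefactor² = (2J+1)*Δ*N² = 72/35
  k=2: +1/(2!*2!*1!*1!*0!*0!) = 1/4
  k=3: −1/(3!*1!*0!*0!*1!*1!) = -1/6
Σ = 1/12  ⇒  CG² = 72/35*1/12² = 1/70
CG = +√(1/70) = +0.119523

+0.119523  (= +√(1/70))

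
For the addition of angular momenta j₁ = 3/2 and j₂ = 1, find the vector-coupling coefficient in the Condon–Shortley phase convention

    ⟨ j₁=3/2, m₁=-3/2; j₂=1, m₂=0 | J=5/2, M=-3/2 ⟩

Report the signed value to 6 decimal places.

j₁+j₂−J=0  J+j₁−j₂=3  J−j₁+j₂=2  j₁+j₂+J+1=6
(j₁±m₁, j₂±m₂, J±M) = (0,3,1,1,1,4)
P² = 72/5
sum k=0..0:
  [0] +1/6 = 1/6
S = 1/6
C² = P²·S² = 2/5 ; C = +0.632456

+√(2/5) ≈ +0.632456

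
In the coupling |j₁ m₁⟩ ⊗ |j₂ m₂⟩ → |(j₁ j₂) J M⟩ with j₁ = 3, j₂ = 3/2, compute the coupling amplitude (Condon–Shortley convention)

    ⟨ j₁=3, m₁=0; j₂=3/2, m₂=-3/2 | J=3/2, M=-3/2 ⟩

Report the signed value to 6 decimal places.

triangle: 3!*3!*0!/7! = 36/5040
(j±m)!: 3!*3!*0!*3!*0!*3! = 1296
prefactor² = (2J+1)*Δ*N² = 1296/35
  k=0: +1/(0!*3!*3!*0!*0!*0!) = 1/36
Σ = 1/36  ⇒  CG² = 1296/35*1/36² = 1/35
CG = +√(1/35) = +0.169031

+√(1/35) ≈ +0.169031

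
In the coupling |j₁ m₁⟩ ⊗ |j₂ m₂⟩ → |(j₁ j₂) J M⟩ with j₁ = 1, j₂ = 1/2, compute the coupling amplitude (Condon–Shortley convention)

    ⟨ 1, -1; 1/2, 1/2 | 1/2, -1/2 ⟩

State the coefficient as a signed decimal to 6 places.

−√(2/3) ≈ -0.816497

j₁+j₂−J=1  J+j₁−j₂=1  J−j₁+j₂=0  j₁+j₂+J+1=3
(j₁±m₁, j₂±m₂, J±M) = (0,2,1,0,0,1)
P² = 2/3
sum k=1..1:
  [1] −1/1 = -1
S = -1
C² = P²·S² = 2/3 ; C = -0.816497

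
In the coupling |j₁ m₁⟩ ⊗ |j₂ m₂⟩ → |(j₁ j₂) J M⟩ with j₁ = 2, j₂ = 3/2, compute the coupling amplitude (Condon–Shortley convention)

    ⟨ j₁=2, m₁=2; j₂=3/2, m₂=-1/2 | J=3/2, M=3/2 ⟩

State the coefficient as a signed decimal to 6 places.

+0.632456

triangle: 2!*2!*1!/6! = 4/720
(j±m)!: 4!*0!*1!*2!*3!*0! = 288
prefactor² = (2J+1)*Δ*N² = 32/5
  k=0: +1/(0!*2!*0!*1!*2!*0!) = 1/4
Σ = 1/4  ⇒  CG² = 32/5*1/4² = 2/5
CG = +√(2/5) = +0.632456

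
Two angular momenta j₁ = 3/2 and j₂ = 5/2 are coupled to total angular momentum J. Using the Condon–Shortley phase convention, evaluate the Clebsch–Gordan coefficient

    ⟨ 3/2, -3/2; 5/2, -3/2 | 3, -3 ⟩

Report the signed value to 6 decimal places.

-0.612372

j₁+j₂−J=1  J+j₁−j₂=2  J−j₁+j₂=4  j₁+j₂+J+1=8
(j₁±m₁, j₂±m₂, J±M) = (0,3,1,4,0,6)
P² = 864
sum k=1..1:
  [1] −1/48 = -1/48
S = -1/48
C² = P²·S² = 3/8 ; C = -0.612372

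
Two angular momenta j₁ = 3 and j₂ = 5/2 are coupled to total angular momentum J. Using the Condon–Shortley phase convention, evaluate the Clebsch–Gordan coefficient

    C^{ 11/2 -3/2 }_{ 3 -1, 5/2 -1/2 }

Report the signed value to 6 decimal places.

+0.674200

triangle: 0!×6!×5!/12! = 86400/479001600
(j±m)!: 2!×4!×2!×3!×4!×7! = 69672960
prefactor² = (2J+1)×Δ×N² = 1658880/11
  k=0: +1/(0!×0!×4!×2!×2!×3!) = 1/576
Σ = 1/576  ⇒  CG² = 1658880/11×1/576² = 5/11
CG = +√(5/11) = +0.674200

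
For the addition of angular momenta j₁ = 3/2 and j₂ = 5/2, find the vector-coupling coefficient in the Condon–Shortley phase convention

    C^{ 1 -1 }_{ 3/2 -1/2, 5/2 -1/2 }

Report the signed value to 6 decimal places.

triangle: 3!*0!*2!/6! = 12/720
(j±m)!: 1!*2!*2!*3!*0!*2! = 48
prefactor² = (2J+1)*Δ*N² = 12/5
  k=2: +1/(2!*1!*0!*0!*0!*2!) = 1/4
Σ = 1/4  ⇒  CG² = 12/5*1/4² = 3/20
CG = +√(3/20) = +0.387298

+√(3/20) = +0.387298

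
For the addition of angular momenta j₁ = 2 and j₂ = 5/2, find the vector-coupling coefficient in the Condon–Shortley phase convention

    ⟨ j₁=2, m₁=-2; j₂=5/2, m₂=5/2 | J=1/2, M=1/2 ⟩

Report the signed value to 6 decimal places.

j₁+j₂−J=4  J+j₁−j₂=0  J−j₁+j₂=1  j₁+j₂+J+1=6
(j₁±m₁, j₂±m₂, J±M) = (0,4,5,0,1,0)
P² = 192
sum k=4..4:
  [4] +1/24 = 1/24
S = 1/24
C² = P²·S² = 1/3 ; C = +0.577350

+√(1/3) = +0.577350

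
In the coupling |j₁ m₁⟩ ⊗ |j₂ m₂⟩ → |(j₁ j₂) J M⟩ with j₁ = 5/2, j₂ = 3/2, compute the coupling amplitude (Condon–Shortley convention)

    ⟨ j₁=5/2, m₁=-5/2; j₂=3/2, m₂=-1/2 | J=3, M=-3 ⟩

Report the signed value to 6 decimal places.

-0.790569  (= −√(5/8))

triangle: 1!·4!·2!/8! = 48/40320
(j±m)!: 0!·5!·1!·2!·0!·6! = 172800
prefactor² = (2J+1)·Δ·N² = 1440
  k=1: −1/(1!·0!·4!·0!·0!·2!) = -1/48
Σ = -1/48  ⇒  CG² = 1440·(-1/48)² = 5/8
CG = −√(5/8) = -0.790569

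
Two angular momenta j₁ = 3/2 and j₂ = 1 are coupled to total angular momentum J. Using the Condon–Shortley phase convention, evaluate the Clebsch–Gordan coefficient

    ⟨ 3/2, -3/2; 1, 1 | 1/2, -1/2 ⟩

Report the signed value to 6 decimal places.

triangle: 2!×1!×0!/4! = 2/24
(j±m)!: 0!×3!×2!×0!×0!×1! = 12
prefactor² = (2J+1)×Δ×N² = 2
  k=2: +1/(2!×0!×1!×0!×0!×0!) = 1/2
Σ = 1/2  ⇒  CG² = 2×1/2² = 1/2
CG = +√(1/2) = +0.707107

+0.707107  (= +√(1/2))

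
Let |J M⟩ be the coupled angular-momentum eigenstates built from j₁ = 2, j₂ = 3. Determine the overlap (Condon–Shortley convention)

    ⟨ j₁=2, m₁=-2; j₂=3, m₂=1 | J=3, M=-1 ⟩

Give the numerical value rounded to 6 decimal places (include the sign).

triangle: 2!*2!*4!/9! = 96/362880
(j±m)!: 0!*4!*4!*2!*2!*4! = 55296
prefactor² = (2J+1)*Δ*N² = 512/5
  k=2: +1/(2!*0!*2!*2!*0!*2!) = 1/16
Σ = 1/16  ⇒  CG² = 512/5*1/16² = 2/5
CG = +√(2/5) = +0.632456

+0.632456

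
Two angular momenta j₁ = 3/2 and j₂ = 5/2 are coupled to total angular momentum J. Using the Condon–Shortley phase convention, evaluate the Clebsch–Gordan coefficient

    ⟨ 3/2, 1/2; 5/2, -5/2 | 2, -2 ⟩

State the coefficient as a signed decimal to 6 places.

j₁+j₂−J=2  J+j₁−j₂=1  J−j₁+j₂=3  j₁+j₂+J+1=7
(j₁±m₁, j₂±m₂, J±M) = (2,1,0,5,0,4)
P² = 480/7
sum k=0..0:
  [0] +1/12 = 1/12
S = 1/12
C² = P²·S² = 10/21 ; C = +0.690066

+√(10/21) = +0.690066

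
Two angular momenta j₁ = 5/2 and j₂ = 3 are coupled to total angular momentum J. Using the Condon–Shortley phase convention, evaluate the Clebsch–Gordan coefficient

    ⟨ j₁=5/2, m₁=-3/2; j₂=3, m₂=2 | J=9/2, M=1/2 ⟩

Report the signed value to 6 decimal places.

j₁+j₂−J=1  J+j₁−j₂=4  J−j₁+j₂=5  j₁+j₂+J+1=11
(j₁±m₁, j₂±m₂, J±M) = (1,4,5,1,5,4)
P² = 460800/77
sum k=0..1:
  [0] +1/2880 = 1/2880
  [1] −1/144 = -1/144
S = -19/2880
C² = P²·S² = 361/1386 ; C = -0.510355

−√(361/1386) ≈ -0.510355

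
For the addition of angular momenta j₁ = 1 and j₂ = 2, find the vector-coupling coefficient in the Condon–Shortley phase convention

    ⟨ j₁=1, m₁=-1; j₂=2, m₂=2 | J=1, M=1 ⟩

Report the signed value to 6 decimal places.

+√(3/5) = +0.774597

j₁+j₂−J=2  J+j₁−j₂=0  J−j₁+j₂=2  j₁+j₂+J+1=5
(j₁±m₁, j₂±m₂, J±M) = (0,2,4,0,2,0)
P² = 48/5
sum k=2..2:
  [2] +1/4 = 1/4
S = 1/4
C² = P²·S² = 3/5 ; C = +0.774597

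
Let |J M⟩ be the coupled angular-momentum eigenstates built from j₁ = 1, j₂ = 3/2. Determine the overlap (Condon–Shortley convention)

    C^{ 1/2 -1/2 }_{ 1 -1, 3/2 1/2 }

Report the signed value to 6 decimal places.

+0.408248  (= +√(1/6))

triangle: 2!*0!*1!/4! = 2/24
(j±m)!: 0!*2!*2!*1!*0!*1! = 4
prefactor² = (2J+1)*Δ*N² = 2/3
  k=2: +1/(2!*0!*0!*0!*0!*1!) = 1/2
Σ = 1/2  ⇒  CG² = 2/3*1/2² = 1/6
CG = +√(1/6) = +0.408248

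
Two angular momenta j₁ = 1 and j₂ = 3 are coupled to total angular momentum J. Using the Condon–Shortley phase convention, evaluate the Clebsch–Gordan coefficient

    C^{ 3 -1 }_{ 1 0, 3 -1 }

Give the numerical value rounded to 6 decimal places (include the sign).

j₁+j₂−J=1  J+j₁−j₂=1  J−j₁+j₂=5  j₁+j₂+J+1=8
(j₁±m₁, j₂±m₂, J±M) = (1,1,2,4,2,4)
P² = 48
sum k=0..1:
  [0] +1/12 = 1/12
  [1] −1/24 = -1/24
S = 1/24
C² = P²·S² = 1/12 ; C = +0.288675

+0.288675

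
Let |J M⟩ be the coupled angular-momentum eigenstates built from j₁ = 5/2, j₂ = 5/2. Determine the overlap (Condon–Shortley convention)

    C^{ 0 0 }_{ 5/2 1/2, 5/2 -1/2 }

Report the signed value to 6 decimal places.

j₁+j₂−J=5  J+j₁−j₂=0  J−j₁+j₂=0  j₁+j₂+J+1=6
(j₁±m₁, j₂±m₂, J±M) = (3,2,2,3,0,0)
P² = 24
sum k=2..2:
  [2] +1/12 = 1/12
S = 1/12
C² = P²·S² = 1/6 ; C = +0.408248

+0.408248  (= +√(1/6))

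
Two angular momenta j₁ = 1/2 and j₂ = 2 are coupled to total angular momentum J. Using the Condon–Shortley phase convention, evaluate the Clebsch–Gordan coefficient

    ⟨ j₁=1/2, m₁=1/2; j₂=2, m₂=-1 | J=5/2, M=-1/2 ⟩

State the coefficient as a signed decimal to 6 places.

+√(2/5) ≈ +0.632456

√[6·0!1!4!/6! · 1!0!1!3!2!3!] = √(72/5)
  +(−1)^0/∏(0,0,0,1,1,3)! = 1/6  (running 1/6)
⟨..|..⟩ = √(72/5)·(1/6) = +0.632456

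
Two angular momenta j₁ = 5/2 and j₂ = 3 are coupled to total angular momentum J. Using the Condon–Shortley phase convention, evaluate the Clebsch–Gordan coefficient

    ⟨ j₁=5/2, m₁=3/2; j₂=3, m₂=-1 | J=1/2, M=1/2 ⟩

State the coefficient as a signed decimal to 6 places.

−√(2/21) ≈ -0.308607

√[2·5!0!1!/7! · 4!1!2!4!1!0!] = √(384/7)
  +(−1)^1/∏(1,4,0,1,0,0)! = -1/24  (running -1/24)
⟨..|..⟩ = √(384/7)·(-1/24) = -0.308607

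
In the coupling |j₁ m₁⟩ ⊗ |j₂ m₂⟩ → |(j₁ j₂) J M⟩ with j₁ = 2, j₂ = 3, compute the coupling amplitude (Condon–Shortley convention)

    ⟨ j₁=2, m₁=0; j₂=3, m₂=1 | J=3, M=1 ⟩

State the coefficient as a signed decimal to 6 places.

-0.387298

j₁+j₂−J=2  J+j₁−j₂=2  J−j₁+j₂=4  j₁+j₂+J+1=9
(j₁±m₁, j₂±m₂, J±M) = (2,2,4,2,4,2)
P² = 256/15
sum k=0..2:
  [0] +1/96 = 1/96
  [1] −1/6 = -1/6
  [2] +1/16 = 1/16
S = -3/32
C² = P²·S² = 3/20 ; C = -0.387298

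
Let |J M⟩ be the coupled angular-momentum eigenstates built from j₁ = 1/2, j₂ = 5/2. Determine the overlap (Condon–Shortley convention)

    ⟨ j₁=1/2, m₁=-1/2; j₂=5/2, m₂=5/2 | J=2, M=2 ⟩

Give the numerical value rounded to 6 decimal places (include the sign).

-0.912871  (= −√(5/6))

triangle: 1!×0!×4!/6! = 24/720
(j±m)!: 0!×1!×5!×0!×4!×0! = 2880
prefactor² = (2J+1)×Δ×N² = 480
  k=1: −1/(1!×0!×0!×4!×0!×0!) = -1/24
Σ = -1/24  ⇒  CG² = 480×(-1/24)² = 5/6
CG = −√(5/6) = -0.912871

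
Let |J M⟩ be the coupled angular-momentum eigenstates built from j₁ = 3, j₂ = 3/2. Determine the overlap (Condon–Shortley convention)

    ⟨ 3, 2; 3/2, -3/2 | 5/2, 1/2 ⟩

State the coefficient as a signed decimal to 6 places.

j₁+j₂−J=2  J+j₁−j₂=4  J−j₁+j₂=1  j₁+j₂+J+1=8
(j₁±m₁, j₂±m₂, J±M) = (5,1,0,3,3,2)
P² = 432/7
sum k=0..0:
  [0] +1/12 = 1/12
S = 1/12
C² = P²·S² = 3/7 ; C = +0.654654

+√(3/7) = +0.654654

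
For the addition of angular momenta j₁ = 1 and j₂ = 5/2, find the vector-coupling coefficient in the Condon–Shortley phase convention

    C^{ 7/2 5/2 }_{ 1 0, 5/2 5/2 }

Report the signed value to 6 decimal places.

+0.534522  (= +√(2/7))

j₁+j₂−J=0  J+j₁−j₂=2  J−j₁+j₂=5  j₁+j₂+J+1=8
(j₁±m₁, j₂±m₂, J±M) = (1,1,5,0,6,1)
P² = 28800/7
sum k=0..0:
  [0] +1/120 = 1/120
S = 1/120
C² = P²·S² = 2/7 ; C = +0.534522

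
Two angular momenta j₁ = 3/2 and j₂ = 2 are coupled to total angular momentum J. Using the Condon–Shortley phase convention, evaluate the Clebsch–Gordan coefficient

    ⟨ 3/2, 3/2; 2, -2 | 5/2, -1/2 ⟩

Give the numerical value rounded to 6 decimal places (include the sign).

√[6·1!2!3!/7! · 3!0!0!4!2!3!] = √(864/35)
  +(−1)^0/∏(0,1,0,0,2,3)! = 1/12  (running 1/12)
⟨..|..⟩ = √(864/35)·(1/12) = +0.414039

+0.414039  (= +√(6/35))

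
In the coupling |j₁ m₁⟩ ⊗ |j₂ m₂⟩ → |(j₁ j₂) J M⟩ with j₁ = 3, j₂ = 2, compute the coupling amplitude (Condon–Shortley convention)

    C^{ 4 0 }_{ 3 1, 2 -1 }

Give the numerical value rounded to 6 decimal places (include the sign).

+√(5/14) ≈ +0.597614

√[9·1!5!3!/10! · 4!2!1!3!4!4!] = √(10368/35)
  +(−1)^0/∏(0,1,2,1,3,2)! = 1/24  (running 1/24)
  +(−1)^1/∏(1,0,1,0,4,3)! = -1/144  (running 5/144)
⟨..|..⟩ = √(10368/35)·(5/144) = +0.597614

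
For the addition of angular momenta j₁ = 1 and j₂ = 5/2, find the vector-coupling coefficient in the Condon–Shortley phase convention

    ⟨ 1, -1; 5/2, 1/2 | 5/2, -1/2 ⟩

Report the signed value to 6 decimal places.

−√(18/35) = -0.717137

j₁+j₂−J=1  J+j₁−j₂=1  J−j₁+j₂=4  j₁+j₂+J+1=7
(j₁±m₁, j₂±m₂, J±M) = (0,2,3,2,2,3)
P² = 288/35
sum k=1..1:
  [1] −1/4 = -1/4
S = -1/4
C² = P²·S² = 18/35 ; C = -0.717137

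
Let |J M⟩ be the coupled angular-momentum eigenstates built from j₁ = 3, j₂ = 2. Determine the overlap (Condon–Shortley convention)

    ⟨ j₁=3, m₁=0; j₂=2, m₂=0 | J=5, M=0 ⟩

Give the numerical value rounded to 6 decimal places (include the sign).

triangle: 0!·6!·4!/11! = 17280/39916800
(j±m)!: 3!·3!·2!·2!·5!·5! = 2073600
prefactor² = (2J+1)·Δ·N² = 69120/7
  k=0: +1/(0!·0!·3!·2!·3!·2!) = 1/144
Σ = 1/144  ⇒  CG² = 69120/7·1/144² = 10/21
CG = +√(10/21) = +0.690066

+√(10/21) ≈ +0.690066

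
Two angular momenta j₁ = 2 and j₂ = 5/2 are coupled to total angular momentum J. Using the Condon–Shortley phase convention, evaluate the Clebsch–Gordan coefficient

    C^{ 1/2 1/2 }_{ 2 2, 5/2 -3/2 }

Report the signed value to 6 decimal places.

√[2·4!0!1!/6! · 4!0!1!4!1!0!] = √(192/5)
  +(−1)^0/∏(0,4,0,1,0,0)! = 1/24  (running 1/24)
⟨..|..⟩ = √(192/5)·(1/24) = +0.258199

+√(1/15) = +0.258199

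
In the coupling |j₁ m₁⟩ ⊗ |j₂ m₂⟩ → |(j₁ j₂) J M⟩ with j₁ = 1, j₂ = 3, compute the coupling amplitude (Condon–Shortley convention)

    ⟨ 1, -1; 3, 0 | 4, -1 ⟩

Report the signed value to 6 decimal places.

√[9·0!2!6!/9! · 0!2!3!3!3!5!] = √(12960/7)
  +(−1)^0/∏(0,0,2,3,0,3)! = 1/72  (running 1/72)
⟨..|..⟩ = √(12960/7)·(1/72) = +0.597614

+0.597614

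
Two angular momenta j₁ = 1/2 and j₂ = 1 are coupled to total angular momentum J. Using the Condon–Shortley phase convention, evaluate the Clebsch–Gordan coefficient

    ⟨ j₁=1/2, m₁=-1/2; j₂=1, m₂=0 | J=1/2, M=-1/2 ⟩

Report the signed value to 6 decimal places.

triangle: 1!*0!*1!/3! = 1/6
(j±m)!: 0!*1!*1!*1!*0!*1! = 1
prefactor² = (2J+1)*Δ*N² = 1/3
  k=1: −1/(1!*0!*0!*0!*0!*1!) = -1
Σ = -1  ⇒  CG² = 1/3*(-1)² = 1/3
CG = −√(1/3) = -0.577350

−√(1/3) = -0.577350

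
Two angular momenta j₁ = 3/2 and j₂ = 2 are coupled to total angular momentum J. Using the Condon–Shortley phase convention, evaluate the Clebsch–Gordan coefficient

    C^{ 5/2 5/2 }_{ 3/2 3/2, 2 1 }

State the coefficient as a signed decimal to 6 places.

j₁+j₂−J=1  J+j₁−j₂=2  J−j₁+j₂=3  j₁+j₂+J+1=7
(j₁±m₁, j₂±m₂, J±M) = (3,0,3,1,5,0)
P² = 432/7
sum k=0..0:
  [0] +1/12 = 1/12
S = 1/12
C² = P²·S² = 3/7 ; C = +0.654654

+√(3/7) ≈ +0.654654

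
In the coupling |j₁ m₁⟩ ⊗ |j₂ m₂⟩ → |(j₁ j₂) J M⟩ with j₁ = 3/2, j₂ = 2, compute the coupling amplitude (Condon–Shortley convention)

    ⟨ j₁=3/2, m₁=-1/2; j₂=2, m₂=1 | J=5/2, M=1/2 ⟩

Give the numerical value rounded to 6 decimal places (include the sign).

-0.597614  (= −√(5/14))

√[6·1!2!3!/7! · 1!2!3!1!3!2!] = √(72/35)
  +(−1)^0/∏(0,1,2,3,0,0)! = 1/12  (running 1/12)
  +(−1)^1/∏(1,0,1,2,1,1)! = -1/2  (running -5/12)
⟨..|..⟩ = √(72/35)·(-5/12) = -0.597614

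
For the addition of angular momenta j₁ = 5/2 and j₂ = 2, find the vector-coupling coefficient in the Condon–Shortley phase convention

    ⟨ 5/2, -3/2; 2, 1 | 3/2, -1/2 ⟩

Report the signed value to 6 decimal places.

+√(2/105) = +0.138013

triangle: 3!×2!×1!/7! = 12/5040
(j±m)!: 1!×4!×3!×1!×1!×2! = 288
prefactor² = (2J+1)×Δ×N² = 96/35
  k=2: +1/(2!×1!×2!×1!×0!×0!) = 1/4
  k=3: −1/(3!×0!×1!×0!×1!×1!) = -1/6
Σ = 1/12  ⇒  CG² = 96/35×1/12² = 2/105
CG = +√(2/105) = +0.138013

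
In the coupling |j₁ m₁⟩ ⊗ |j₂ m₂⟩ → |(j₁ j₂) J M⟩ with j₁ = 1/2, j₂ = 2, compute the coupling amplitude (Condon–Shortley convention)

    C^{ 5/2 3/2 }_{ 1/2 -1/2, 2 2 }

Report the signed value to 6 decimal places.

triangle: 0!·1!·4!/6! = 24/720
(j±m)!: 0!·1!·4!·0!·4!·1! = 576
prefactor² = (2J+1)·Δ·N² = 576/5
  k=0: +1/(0!·0!·1!·4!·0!·0!) = 1/24
Σ = 1/24  ⇒  CG² = 576/5·1/24² = 1/5
CG = +√(1/5) = +0.447214

+0.447214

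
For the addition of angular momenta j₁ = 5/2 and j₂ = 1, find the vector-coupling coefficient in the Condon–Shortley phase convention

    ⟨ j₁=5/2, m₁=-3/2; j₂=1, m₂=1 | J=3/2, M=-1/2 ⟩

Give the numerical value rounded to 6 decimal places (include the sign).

triangle: 2!*3!*0!/6! = 12/720
(j±m)!: 1!*4!*2!*0!*1!*2! = 96
prefactor² = (2J+1)*Δ*N² = 32/5
  k=2: +1/(2!*0!*2!*0!*1!*0!) = 1/4
Σ = 1/4  ⇒  CG² = 32/5*1/4² = 2/5
CG = +√(2/5) = +0.632456

+√(2/5) = +0.632456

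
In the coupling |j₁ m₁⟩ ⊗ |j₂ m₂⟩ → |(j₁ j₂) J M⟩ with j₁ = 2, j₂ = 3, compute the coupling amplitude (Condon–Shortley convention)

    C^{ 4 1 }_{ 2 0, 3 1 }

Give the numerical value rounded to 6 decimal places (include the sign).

j₁+j₂−J=1  J+j₁−j₂=3  J−j₁+j₂=5  j₁+j₂+J+1=10
(j₁±m₁, j₂±m₂, J±M) = (2,2,4,2,5,3)
P² = 1728/7
sum k=0..1:
  [0] +1/48 = 1/48
  [1] −1/24 = -1/24
S = -1/48
C² = P²·S² = 3/28 ; C = -0.327327

−√(3/28) = -0.327327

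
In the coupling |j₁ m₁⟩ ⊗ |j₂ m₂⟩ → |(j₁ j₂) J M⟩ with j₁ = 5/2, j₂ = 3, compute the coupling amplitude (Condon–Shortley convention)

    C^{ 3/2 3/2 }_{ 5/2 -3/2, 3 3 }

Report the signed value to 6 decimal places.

+0.462910  (= +√(3/14))

√[4·4!1!2!/8! · 1!4!6!0!3!0!] = √(3456/7)
  +(−1)^4/∏(4,0,0,2,1,0)! = 1/48  (running 1/48)
⟨..|..⟩ = √(3456/7)·(1/48) = +0.462910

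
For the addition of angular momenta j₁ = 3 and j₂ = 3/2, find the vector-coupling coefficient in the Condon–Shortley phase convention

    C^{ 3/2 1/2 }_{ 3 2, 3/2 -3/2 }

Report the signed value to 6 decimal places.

j₁+j₂−J=3  J+j₁−j₂=3  J−j₁+j₂=0  j₁+j₂+J+1=7
(j₁±m₁, j₂±m₂, J±M) = (5,1,0,3,2,1)
P² = 288/7
sum k=0..0:
  [0] +1/12 = 1/12
S = 1/12
C² = P²·S² = 2/7 ; C = +0.534522

+√(2/7) = +0.534522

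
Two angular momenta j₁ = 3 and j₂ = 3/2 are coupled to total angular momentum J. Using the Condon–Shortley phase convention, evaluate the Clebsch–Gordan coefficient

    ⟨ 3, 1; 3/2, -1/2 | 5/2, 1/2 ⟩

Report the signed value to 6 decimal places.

−√(1/70) = -0.119523

√[6·2!4!1!/8! · 4!2!1!2!3!2!] = √(288/35)
  +(−1)^0/∏(0,2,2,1,2,0)! = 1/8  (running 1/8)
  +(−1)^1/∏(1,1,1,0,3,1)! = -1/6  (running -1/24)
⟨..|..⟩ = √(288/35)·(-1/24) = -0.119523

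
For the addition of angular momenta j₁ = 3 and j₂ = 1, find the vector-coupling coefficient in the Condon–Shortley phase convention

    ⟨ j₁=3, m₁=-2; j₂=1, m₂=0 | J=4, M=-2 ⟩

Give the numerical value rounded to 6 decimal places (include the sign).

+√(3/7) = +0.654654

triangle: 0!×6!×2!/9! = 1440/362880
(j±m)!: 1!×5!×1!×1!×2!×6! = 172800
prefactor² = (2J+1)×Δ×N² = 43200/7
  k=0: +1/(0!×0!×5!×1!×1!×1!) = 1/120
Σ = 1/120  ⇒  CG² = 43200/7×1/120² = 3/7
CG = +√(3/7) = +0.654654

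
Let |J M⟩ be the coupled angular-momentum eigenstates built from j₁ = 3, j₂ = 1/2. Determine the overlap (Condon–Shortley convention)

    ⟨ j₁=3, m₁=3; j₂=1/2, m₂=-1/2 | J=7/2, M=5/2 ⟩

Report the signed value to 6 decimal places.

+0.377964  (= +√(1/7))

triangle: 0!*6!*1!/8! = 720/40320
(j±m)!: 6!*0!*0!*1!*6!*1! = 518400
prefactor² = (2J+1)*Δ*N² = 518400/7
  k=0: +1/(0!*0!*0!*0!*6!*1!) = 1/720
Σ = 1/720  ⇒  CG² = 518400/7*1/720² = 1/7
CG = +√(1/7) = +0.377964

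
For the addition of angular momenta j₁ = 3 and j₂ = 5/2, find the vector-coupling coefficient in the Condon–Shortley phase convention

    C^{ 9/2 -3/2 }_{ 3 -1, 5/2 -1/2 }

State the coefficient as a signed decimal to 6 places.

triangle: 1!·5!·4!/11! = 2880/39916800
(j±m)!: 2!·4!·2!·3!·3!·6! = 2488320
prefactor² = (2J+1)·Δ·N² = 138240/77
  k=0: +1/(0!·1!·4!·2!·1!·2!) = 1/96
  k=1: −1/(1!·0!·3!·1!·2!·3!) = -1/72
Σ = -1/288  ⇒  CG² = 138240/77·(-1/288)² = 5/231
CG = −√(5/231) = -0.147122

−√(5/231) ≈ -0.147122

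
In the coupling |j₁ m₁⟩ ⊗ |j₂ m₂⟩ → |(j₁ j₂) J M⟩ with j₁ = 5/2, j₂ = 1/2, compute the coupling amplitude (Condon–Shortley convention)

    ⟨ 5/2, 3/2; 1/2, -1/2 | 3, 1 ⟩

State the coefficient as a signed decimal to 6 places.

√[7·0!5!1!/7! · 4!1!0!1!4!2!] = √(192)
  +(−1)^0/∏(0,0,1,0,4,1)! = 1/24  (running 1/24)
⟨..|..⟩ = √(192)·(1/24) = +0.577350

+0.577350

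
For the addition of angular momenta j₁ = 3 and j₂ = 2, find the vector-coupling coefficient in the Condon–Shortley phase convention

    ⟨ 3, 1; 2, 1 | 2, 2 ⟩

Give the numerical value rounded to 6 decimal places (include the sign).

√[5·3!3!1!/8! · 4!2!3!1!4!0!] = √(216/7)
  +(−1)^2/∏(2,1,0,1,3,0)! = 1/12  (running 1/12)
⟨..|..⟩ = √(216/7)·(1/12) = +0.462910

+√(3/14) ≈ +0.462910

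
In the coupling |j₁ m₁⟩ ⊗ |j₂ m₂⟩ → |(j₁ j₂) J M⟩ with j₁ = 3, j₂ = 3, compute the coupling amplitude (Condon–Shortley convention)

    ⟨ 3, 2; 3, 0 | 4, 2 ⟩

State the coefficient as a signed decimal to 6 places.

+0.139573  (= +√(3/154))

√[9·2!4!4!/11! · 5!1!3!3!6!2!] = √(124416/77)
  +(−1)^0/∏(0,2,1,3,3,1)! = 1/72  (running 1/72)
  +(−1)^1/∏(1,1,0,2,4,2)! = -1/96  (running 1/288)
⟨..|..⟩ = √(124416/77)·(1/288) = +0.139573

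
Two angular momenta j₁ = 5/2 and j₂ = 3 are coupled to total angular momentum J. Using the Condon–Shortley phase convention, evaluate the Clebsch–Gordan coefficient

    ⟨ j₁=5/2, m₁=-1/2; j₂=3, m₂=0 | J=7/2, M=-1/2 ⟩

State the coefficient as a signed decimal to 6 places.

−√(4/21) = -0.436436

√[8·2!3!4!/10! · 2!3!3!3!3!4!] = √(6912/175)
  +(−1)^0/∏(0,2,3,3,0,1)! = 1/72  (running 1/72)
  +(−1)^1/∏(1,1,2,2,1,2)! = -1/8  (running -1/9)
  +(−1)^2/∏(2,0,1,1,2,3)! = 1/24  (running -5/72)
⟨..|..⟩ = √(6912/175)·(-5/72) = -0.436436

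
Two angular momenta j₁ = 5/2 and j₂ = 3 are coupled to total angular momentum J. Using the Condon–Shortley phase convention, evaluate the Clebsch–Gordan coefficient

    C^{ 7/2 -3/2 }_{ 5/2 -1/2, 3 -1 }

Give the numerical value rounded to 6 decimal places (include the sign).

triangle: 2!*3!*4!/10! = 288/3628800
(j±m)!: 2!*3!*2!*4!*2!*5! = 138240
prefactor² = (2J+1)*Δ*N² = 3072/35
  k=0: +1/(0!*2!*3!*2!*0!*2!) = 1/48
  k=1: −1/(1!*1!*2!*1!*1!*3!) = -1/12
  k=2: +1/(2!*0!*1!*0!*2!*4!) = 1/96
Σ = -5/96  ⇒  CG² = 3072/35*(-5/96)² = 5/21
CG = −√(5/21) = -0.487950

-0.487950  (= −√(5/21))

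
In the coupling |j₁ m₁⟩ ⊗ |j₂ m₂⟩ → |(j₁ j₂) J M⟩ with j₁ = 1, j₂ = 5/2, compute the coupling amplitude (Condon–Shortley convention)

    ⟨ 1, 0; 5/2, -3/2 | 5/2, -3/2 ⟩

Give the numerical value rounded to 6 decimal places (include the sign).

j₁+j₂−J=1  J+j₁−j₂=1  J−j₁+j₂=4  j₁+j₂+J+1=7
(j₁±m₁, j₂±m₂, J±M) = (1,1,1,4,1,4)
P² = 576/35
sum k=0..1:
  [0] +1/6 = 1/6
  [1] −1/24 = -1/24
S = 1/8
C² = P²·S² = 9/35 ; C = +0.507093

+√(9/35) ≈ +0.507093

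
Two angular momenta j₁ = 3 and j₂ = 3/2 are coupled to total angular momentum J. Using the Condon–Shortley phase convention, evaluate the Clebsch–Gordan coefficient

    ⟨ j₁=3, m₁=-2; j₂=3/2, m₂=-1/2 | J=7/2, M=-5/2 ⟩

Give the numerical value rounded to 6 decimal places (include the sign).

triangle: 1!·5!·2!/9! = 240/362880
(j±m)!: 1!·5!·1!·2!·1!·6! = 172800
prefactor² = (2J+1)·Δ·N² = 6400/7
  k=0: +1/(0!·1!·5!·1!·0!·1!) = 1/120
  k=1: −1/(1!·0!·4!·0!·1!·2!) = -1/48
Σ = -1/80  ⇒  CG² = 6400/7·(-1/80)² = 1/7
CG = −√(1/7) = -0.377964

−√(1/7) = -0.377964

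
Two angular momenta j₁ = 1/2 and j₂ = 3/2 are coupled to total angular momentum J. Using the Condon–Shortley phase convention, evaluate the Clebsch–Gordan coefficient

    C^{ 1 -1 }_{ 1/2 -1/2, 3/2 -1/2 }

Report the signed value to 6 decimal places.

-0.500000

j₁+j₂−J=1  J+j₁−j₂=0  J−j₁+j₂=2  j₁+j₂+J+1=4
(j₁±m₁, j₂±m₂, J±M) = (0,1,1,2,0,2)
P² = 1
sum k=1..1:
  [1] −1/2 = -1/2
S = -1/2
C² = P²·S² = 1/4 ; C = -0.500000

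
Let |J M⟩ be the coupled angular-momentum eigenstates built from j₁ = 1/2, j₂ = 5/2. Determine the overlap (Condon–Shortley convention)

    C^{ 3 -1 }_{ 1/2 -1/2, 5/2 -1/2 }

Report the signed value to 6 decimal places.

+0.816497  (= +√(2/3))

√[7·0!1!5!/7! · 0!1!2!3!2!4!] = √(96)
  +(−1)^0/∏(0,0,1,2,0,3)! = 1/12  (running 1/12)
⟨..|..⟩ = √(96)·(1/12) = +0.816497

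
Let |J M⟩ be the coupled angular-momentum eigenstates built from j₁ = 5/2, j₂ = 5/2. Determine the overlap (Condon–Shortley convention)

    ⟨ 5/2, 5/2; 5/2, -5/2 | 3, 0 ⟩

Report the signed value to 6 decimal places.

+0.372678  (= +√(5/36))

j₁+j₂−J=2  J+j₁−j₂=3  J−j₁+j₂=3  j₁+j₂+J+1=9
(j₁±m₁, j₂±m₂, J±M) = (5,0,0,5,3,3)
P² = 720
sum k=0..0:
  [0] +1/72 = 1/72
S = 1/72
C² = P²·S² = 5/36 ; C = +0.372678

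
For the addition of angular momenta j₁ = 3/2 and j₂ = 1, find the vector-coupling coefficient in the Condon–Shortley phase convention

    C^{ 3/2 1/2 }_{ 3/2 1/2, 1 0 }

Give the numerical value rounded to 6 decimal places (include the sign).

+√(1/15) = +0.258199

√[4·1!2!1!/5! · 2!1!1!1!2!1!] = √(4/15)
  +(−1)^0/∏(0,1,1,1,1,0)! = 1  (running 1)
  +(−1)^1/∏(1,0,0,0,2,1)! = -1/2  (running 1/2)
⟨..|..⟩ = √(4/15)·(1/2) = +0.258199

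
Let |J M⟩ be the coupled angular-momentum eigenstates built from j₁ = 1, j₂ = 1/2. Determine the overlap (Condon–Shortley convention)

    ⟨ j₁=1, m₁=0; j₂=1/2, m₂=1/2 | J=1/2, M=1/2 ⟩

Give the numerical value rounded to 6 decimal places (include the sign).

j₁+j₂−J=1  J+j₁−j₂=1  J−j₁+j₂=0  j₁+j₂+J+1=3
(j₁±m₁, j₂±m₂, J±M) = (1,1,1,0,1,0)
P² = 1/3
sum k=1..1:
  [1] −1/1 = -1
S = -1
C² = P²·S² = 1/3 ; C = -0.577350

−√(1/3) ≈ -0.577350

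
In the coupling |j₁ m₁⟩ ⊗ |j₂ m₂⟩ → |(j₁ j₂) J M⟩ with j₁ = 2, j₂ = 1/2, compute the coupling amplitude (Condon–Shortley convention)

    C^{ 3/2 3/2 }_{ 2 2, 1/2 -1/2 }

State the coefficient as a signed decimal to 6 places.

√[4·1!3!0!/5! · 4!0!0!1!3!0!] = √(144/5)
  +(−1)^0/∏(0,1,0,0,3,0)! = 1/6  (running 1/6)
⟨..|..⟩ = √(144/5)·(1/6) = +0.894427

+√(4/5) = +0.894427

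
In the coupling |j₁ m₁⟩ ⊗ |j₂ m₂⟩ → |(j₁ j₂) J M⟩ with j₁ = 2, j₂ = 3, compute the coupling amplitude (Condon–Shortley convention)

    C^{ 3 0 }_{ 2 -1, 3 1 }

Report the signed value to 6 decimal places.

+√(1/30) = +0.182574

√[7·2!2!4!/9! · 1!3!4!2!3!3!] = √(96/5)
  +(−1)^1/∏(1,1,2,3,0,1)! = -1/12  (running -1/12)
  +(−1)^2/∏(2,0,1,2,1,2)! = 1/8  (running 1/24)
⟨..|..⟩ = √(96/5)·(1/24) = +0.182574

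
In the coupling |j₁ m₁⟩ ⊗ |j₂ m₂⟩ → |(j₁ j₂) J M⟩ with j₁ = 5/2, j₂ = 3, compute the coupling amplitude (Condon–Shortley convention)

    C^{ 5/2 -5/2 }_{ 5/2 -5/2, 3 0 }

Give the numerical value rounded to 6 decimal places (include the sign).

j₁+j₂−J=3  J+j₁−j₂=2  J−j₁+j₂=3  j₁+j₂+J+1=9
(j₁±m₁, j₂±m₂, J±M) = (0,5,3,3,0,5)
P² = 4320/7
sum k=3..3:
  [3] −1/72 = -1/72
S = -1/72
C² = P²·S² = 5/42 ; C = -0.345033

-0.345033  (= −√(5/42))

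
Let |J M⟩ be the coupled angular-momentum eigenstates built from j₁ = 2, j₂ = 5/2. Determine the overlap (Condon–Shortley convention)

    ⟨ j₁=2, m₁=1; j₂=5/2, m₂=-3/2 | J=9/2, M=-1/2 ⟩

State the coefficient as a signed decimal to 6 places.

triangle: 0!×4!×5!/10! = 2880/3628800
(j±m)!: 3!×1!×1!×4!×4!×5! = 414720
prefactor² = (2J+1)×Δ×N² = 23040/7
  k=0: +1/(0!×0!×1!×1!×3!×4!) = 1/144
Σ = 1/144  ⇒  CG² = 23040/7×1/144² = 10/63
CG = +√(10/63) = +0.398410

+√(10/63) ≈ +0.398410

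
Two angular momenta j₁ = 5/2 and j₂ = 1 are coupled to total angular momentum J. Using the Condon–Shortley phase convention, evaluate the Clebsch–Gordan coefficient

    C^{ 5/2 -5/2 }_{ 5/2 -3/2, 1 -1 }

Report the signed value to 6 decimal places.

triangle: 1!×4!×1!/7! = 24/5040
(j±m)!: 1!×4!×0!×2!×0!×5! = 5760
prefactor² = (2J+1)×Δ×N² = 1152/7
  k=0: +1/(0!×1!×4!×0!×0!×1!) = 1/24
Σ = 1/24  ⇒  CG² = 1152/7×1/24² = 2/7
CG = +√(2/7) = +0.534522

+0.534522  (= +√(2/7))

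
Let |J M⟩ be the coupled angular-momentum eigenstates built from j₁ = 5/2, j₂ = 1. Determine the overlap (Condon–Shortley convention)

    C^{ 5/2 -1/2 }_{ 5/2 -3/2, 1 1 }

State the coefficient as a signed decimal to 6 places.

j₁+j₂−J=1  J+j₁−j₂=4  J−j₁+j₂=1  j₁+j₂+J+1=7
(j₁±m₁, j₂±m₂, J±M) = (1,4,2,0,2,3)
P² = 576/35
sum k=1..1:
  [1] −1/6 = -1/6
S = -1/6
C² = P²·S² = 16/35 ; C = -0.676123

-0.676123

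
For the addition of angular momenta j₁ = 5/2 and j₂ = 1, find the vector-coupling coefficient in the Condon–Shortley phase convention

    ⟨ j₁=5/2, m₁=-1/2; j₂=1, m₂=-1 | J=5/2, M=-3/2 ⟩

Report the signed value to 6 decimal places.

+0.676123  (= +√(16/35))

triangle: 1!×4!×1!/7! = 24/5040
(j±m)!: 2!×3!×0!×2!×1!×4! = 576
prefactor² = (2J+1)×Δ×N² = 576/35
  k=0: +1/(0!×1!×3!×0!×1!×1!) = 1/6
Σ = 1/6  ⇒  CG² = 576/35×1/6² = 16/35
CG = +√(16/35) = +0.676123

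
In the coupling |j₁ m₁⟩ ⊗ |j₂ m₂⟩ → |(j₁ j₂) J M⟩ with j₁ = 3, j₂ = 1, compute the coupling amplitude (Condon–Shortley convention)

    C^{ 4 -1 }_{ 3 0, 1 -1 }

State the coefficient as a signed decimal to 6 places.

triangle: 0!*6!*2!/9! = 1440/362880
(j±m)!: 3!*3!*0!*2!*3!*5! = 51840
prefactor² = (2J+1)*Δ*N² = 12960/7
  k=0: +1/(0!*0!*3!*0!*3!*2!) = 1/72
Σ = 1/72  ⇒  CG² = 12960/7*1/72² = 5/14
CG = +√(5/14) = +0.597614

+√(5/14) = +0.597614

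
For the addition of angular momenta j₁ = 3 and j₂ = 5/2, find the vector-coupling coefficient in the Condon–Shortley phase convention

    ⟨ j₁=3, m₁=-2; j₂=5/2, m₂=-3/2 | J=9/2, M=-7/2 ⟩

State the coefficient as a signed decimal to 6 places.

√[10·1!5!4!/11! · 1!5!1!4!1!8!] = √(921600/11)
  +(−1)^0/∏(0,1,5,1,0,3)! = 1/720  (running 1/720)
  +(−1)^1/∏(1,0,4,0,1,4)! = -1/576  (running -1/2880)
⟨..|..⟩ = √(921600/11)·(-1/2880) = -0.100504

-0.100504  (= −√(1/99))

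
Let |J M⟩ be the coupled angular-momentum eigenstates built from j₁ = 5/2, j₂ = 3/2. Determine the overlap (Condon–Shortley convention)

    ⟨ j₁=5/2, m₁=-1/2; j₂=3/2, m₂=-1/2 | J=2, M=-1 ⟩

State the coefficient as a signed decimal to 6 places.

-0.545545

√[5·2!3!1!/7! · 2!3!1!2!1!3!] = √(12/7)
  +(−1)^0/∏(0,2,3,1,0,0)! = 1/12  (running 1/12)
  +(−1)^1/∏(1,1,2,0,1,1)! = -1/2  (running -5/12)
⟨..|..⟩ = √(12/7)·(-5/12) = -0.545545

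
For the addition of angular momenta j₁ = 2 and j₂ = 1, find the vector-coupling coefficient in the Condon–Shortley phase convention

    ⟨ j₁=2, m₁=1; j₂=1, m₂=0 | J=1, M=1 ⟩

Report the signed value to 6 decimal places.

-0.547723

j₁+j₂−J=2  J+j₁−j₂=2  J−j₁+j₂=0  j₁+j₂+J+1=5
(j₁±m₁, j₂±m₂, J±M) = (3,1,1,1,2,0)
P² = 6/5
sum k=1..1:
  [1] −1/2 = -1/2
S = -1/2
C² = P²·S² = 3/10 ; C = -0.547723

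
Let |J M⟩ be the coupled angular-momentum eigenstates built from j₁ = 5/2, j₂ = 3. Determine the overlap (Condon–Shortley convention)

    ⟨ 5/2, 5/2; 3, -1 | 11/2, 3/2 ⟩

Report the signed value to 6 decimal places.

triangle: 0!×5!×6!/12! = 86400/479001600
(j±m)!: 5!×0!×2!×4!×7!×4! = 696729600
prefactor² = (2J+1)×Δ×N² = 16588800/11
  k=0: +1/(0!×0!×0!×2!×5!×4!) = 1/5760
Σ = 1/5760  ⇒  CG² = 16588800/11×1/5760² = 1/22
CG = +√(1/22) = +0.213201

+0.213201  (= +√(1/22))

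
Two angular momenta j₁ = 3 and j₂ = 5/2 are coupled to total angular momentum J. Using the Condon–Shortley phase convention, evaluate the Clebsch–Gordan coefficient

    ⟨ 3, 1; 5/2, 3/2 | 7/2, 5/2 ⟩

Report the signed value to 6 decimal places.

-0.398410  (= −√(10/63))

√[8·2!4!3!/10! · 4!2!4!1!6!1!] = √(18432/35)
  +(−1)^1/∏(1,1,1,3,3,0)! = -1/36  (running -1/36)
  +(−1)^2/∏(2,0,0,2,4,1)! = 1/96  (running -5/288)
⟨..|..⟩ = √(18432/35)·(-5/288) = -0.398410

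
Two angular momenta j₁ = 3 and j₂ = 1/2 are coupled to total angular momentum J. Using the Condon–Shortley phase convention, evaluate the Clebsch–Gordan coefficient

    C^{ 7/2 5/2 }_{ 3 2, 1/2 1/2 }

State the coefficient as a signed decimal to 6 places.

√[8·0!6!1!/8! · 5!1!1!0!6!1!] = √(86400/7)
  +(−1)^0/∏(0,0,1,1,5,0)! = 1/120  (running 1/120)
⟨..|..⟩ = √(86400/7)·(1/120) = +0.925820

+0.925820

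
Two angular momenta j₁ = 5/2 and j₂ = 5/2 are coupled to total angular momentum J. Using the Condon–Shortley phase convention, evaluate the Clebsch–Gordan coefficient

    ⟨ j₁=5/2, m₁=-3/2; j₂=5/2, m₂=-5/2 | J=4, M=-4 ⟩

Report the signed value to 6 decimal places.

√[9·1!4!4!/10! · 1!4!0!5!0!8!] = √(165888)
  +(−1)^0/∏(0,1,4,0,0,4)! = 1/576  (running 1/576)
⟨..|..⟩ = √(165888)·(1/576) = +0.707107

+0.707107  (= +√(1/2))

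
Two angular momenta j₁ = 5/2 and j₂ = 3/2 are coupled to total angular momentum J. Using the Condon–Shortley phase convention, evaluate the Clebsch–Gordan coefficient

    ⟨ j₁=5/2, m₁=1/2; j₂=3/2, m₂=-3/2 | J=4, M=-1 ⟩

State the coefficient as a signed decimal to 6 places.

+√(5/28) ≈ +0.422577

j₁+j₂−J=0  J+j₁−j₂=5  J−j₁+j₂=3  j₁+j₂+J+1=9
(j₁±m₁, j₂±m₂, J±M) = (3,2,0,3,3,5)
P² = 6480/7
sum k=0..0:
  [0] +1/72 = 1/72
S = 1/72
C² = P²·S² = 5/28 ; C = +0.422577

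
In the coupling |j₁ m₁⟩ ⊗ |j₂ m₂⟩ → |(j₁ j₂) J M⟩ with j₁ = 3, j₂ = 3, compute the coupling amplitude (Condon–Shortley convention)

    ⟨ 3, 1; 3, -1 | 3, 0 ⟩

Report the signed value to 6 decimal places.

-0.408248  (= −√(1/6))

triangle: 3!*3!*3!/10! = 216/3628800
(j±m)!: 4!*2!*2!*4!*3!*3! = 82944
prefactor² = (2J+1)*Δ*N² = 864/25
  k=0: +1/(0!*3!*2!*2!*1!*1!) = 1/24
  k=1: −1/(1!*2!*1!*1!*2!*2!) = -1/8
  k=2: +1/(2!*1!*0!*0!*3!*3!) = 1/72
Σ = -5/72  ⇒  CG² = 864/25*(-5/72)² = 1/6
CG = −√(1/6) = -0.408248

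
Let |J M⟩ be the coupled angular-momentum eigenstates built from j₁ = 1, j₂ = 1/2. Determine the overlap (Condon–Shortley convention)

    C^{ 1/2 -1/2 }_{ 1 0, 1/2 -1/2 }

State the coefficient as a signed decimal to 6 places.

triangle: 1!·1!·0!/3! = 1/6
(j±m)!: 1!·1!·0!·1!·0!·1! = 1
prefactor² = (2J+1)·Δ·N² = 1/3
  k=0: +1/(0!·1!·1!·0!·0!·0!) = 1
Σ = 1  ⇒  CG² = 1/3·1² = 1/3
CG = +√(1/3) = +0.577350

+0.577350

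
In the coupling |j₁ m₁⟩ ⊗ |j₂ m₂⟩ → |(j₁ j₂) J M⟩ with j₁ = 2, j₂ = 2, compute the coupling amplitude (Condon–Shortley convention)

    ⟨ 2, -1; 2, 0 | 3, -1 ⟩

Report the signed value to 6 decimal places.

j₁+j₂−J=1  J+j₁−j₂=3  J−j₁+j₂=3  j₁+j₂+J+1=8
(j₁±m₁, j₂±m₂, J±M) = (1,3,2,2,2,4)
P² = 36/5
sum k=0..1:
  [0] +1/12 = 1/12
  [1] −1/4 = -1/4
S = -1/6
C² = P²·S² = 1/5 ; C = -0.447214

-0.447214  (= −√(1/5))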